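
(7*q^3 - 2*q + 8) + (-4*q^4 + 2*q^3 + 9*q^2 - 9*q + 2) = -4*q^4 + 9*q^3 + 9*q^2 - 11*q + 10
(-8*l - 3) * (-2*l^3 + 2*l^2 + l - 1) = 16*l^4 - 10*l^3 - 14*l^2 + 5*l + 3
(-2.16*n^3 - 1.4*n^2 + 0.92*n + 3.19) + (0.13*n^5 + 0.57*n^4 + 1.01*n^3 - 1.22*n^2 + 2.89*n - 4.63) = 0.13*n^5 + 0.57*n^4 - 1.15*n^3 - 2.62*n^2 + 3.81*n - 1.44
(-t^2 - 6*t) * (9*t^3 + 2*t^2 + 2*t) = -9*t^5 - 56*t^4 - 14*t^3 - 12*t^2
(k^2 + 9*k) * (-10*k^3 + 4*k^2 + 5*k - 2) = -10*k^5 - 86*k^4 + 41*k^3 + 43*k^2 - 18*k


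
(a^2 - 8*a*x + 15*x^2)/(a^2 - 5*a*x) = (a - 3*x)/a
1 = 1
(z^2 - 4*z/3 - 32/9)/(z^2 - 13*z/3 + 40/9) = (3*z + 4)/(3*z - 5)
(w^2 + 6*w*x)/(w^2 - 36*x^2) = w/(w - 6*x)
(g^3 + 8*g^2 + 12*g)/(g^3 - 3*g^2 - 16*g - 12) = g*(g + 6)/(g^2 - 5*g - 6)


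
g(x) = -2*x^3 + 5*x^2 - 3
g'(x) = -6*x^2 + 10*x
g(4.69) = -99.34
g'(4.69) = -85.08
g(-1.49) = 14.72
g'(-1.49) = -28.22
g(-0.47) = -1.69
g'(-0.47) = -6.03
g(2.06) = 0.73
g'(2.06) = -4.86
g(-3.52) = 146.18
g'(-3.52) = -109.54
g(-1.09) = 5.53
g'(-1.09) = -18.03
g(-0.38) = -2.17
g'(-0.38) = -4.67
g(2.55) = -3.65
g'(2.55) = -13.52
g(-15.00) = 7872.00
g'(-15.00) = -1500.00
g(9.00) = -1056.00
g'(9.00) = -396.00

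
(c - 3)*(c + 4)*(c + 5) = c^3 + 6*c^2 - 7*c - 60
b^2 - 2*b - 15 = (b - 5)*(b + 3)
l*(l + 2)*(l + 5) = l^3 + 7*l^2 + 10*l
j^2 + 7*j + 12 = (j + 3)*(j + 4)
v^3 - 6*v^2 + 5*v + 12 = (v - 4)*(v - 3)*(v + 1)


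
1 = 1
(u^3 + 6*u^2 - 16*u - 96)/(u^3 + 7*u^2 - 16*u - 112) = (u + 6)/(u + 7)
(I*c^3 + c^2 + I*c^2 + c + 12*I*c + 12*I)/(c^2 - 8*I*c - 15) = (I*c^3 + c^2*(1 + I) + c*(1 + 12*I) + 12*I)/(c^2 - 8*I*c - 15)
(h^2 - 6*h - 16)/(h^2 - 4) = (h - 8)/(h - 2)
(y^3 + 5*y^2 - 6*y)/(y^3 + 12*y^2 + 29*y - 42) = y/(y + 7)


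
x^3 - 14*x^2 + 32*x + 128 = (x - 8)^2*(x + 2)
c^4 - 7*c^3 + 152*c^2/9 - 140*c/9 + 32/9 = (c - 8/3)*(c - 2)^2*(c - 1/3)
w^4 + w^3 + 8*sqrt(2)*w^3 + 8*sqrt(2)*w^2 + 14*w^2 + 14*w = w*(w + 1)*(w + sqrt(2))*(w + 7*sqrt(2))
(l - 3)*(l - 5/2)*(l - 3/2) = l^3 - 7*l^2 + 63*l/4 - 45/4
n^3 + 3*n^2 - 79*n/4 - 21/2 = (n - 7/2)*(n + 1/2)*(n + 6)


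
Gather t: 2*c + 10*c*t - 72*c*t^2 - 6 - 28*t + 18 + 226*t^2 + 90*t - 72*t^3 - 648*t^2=2*c - 72*t^3 + t^2*(-72*c - 422) + t*(10*c + 62) + 12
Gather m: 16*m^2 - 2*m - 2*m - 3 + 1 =16*m^2 - 4*m - 2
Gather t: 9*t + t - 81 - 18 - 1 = 10*t - 100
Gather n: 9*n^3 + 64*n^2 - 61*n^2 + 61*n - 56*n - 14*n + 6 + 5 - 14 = 9*n^3 + 3*n^2 - 9*n - 3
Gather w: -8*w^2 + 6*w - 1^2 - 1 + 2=-8*w^2 + 6*w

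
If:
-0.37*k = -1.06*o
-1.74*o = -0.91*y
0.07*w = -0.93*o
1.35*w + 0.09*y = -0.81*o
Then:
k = 0.00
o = 0.00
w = 0.00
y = 0.00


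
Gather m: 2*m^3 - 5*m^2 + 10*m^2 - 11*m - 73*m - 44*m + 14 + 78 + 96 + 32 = 2*m^3 + 5*m^2 - 128*m + 220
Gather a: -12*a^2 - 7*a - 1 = -12*a^2 - 7*a - 1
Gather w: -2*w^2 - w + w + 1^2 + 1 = 2 - 2*w^2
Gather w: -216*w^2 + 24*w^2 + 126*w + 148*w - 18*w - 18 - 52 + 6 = -192*w^2 + 256*w - 64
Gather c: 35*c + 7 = 35*c + 7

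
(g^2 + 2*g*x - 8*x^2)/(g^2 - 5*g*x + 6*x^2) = (-g - 4*x)/(-g + 3*x)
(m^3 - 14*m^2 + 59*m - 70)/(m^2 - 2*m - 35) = (m^2 - 7*m + 10)/(m + 5)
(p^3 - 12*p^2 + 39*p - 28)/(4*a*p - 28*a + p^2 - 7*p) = (p^2 - 5*p + 4)/(4*a + p)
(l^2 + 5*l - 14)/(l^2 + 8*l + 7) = (l - 2)/(l + 1)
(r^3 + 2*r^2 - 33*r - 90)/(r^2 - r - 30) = r + 3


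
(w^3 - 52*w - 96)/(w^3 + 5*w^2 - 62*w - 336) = (w + 2)/(w + 7)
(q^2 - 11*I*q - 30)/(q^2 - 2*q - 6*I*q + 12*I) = (q - 5*I)/(q - 2)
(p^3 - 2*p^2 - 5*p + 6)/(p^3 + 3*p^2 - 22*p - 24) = (p^3 - 2*p^2 - 5*p + 6)/(p^3 + 3*p^2 - 22*p - 24)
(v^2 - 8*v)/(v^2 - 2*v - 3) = v*(8 - v)/(-v^2 + 2*v + 3)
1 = 1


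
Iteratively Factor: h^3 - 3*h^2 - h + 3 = (h + 1)*(h^2 - 4*h + 3) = (h - 1)*(h + 1)*(h - 3)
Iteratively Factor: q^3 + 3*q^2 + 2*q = (q + 1)*(q^2 + 2*q) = (q + 1)*(q + 2)*(q)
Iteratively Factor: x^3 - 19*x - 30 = (x + 2)*(x^2 - 2*x - 15) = (x - 5)*(x + 2)*(x + 3)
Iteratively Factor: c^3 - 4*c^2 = (c)*(c^2 - 4*c) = c^2*(c - 4)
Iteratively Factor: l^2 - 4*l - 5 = (l + 1)*(l - 5)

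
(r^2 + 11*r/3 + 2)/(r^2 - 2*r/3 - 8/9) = 3*(r + 3)/(3*r - 4)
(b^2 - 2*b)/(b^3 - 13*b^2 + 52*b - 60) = b/(b^2 - 11*b + 30)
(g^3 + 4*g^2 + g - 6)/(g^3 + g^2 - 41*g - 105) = (g^2 + g - 2)/(g^2 - 2*g - 35)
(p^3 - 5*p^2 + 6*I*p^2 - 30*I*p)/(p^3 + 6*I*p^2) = (p - 5)/p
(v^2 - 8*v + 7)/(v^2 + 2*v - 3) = (v - 7)/(v + 3)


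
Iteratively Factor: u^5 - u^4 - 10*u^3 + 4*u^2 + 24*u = (u + 2)*(u^4 - 3*u^3 - 4*u^2 + 12*u) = u*(u + 2)*(u^3 - 3*u^2 - 4*u + 12) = u*(u + 2)^2*(u^2 - 5*u + 6) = u*(u - 2)*(u + 2)^2*(u - 3)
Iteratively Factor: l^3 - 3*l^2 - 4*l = (l + 1)*(l^2 - 4*l) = l*(l + 1)*(l - 4)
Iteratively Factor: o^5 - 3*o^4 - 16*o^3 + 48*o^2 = (o)*(o^4 - 3*o^3 - 16*o^2 + 48*o) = o*(o + 4)*(o^3 - 7*o^2 + 12*o) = o*(o - 3)*(o + 4)*(o^2 - 4*o) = o^2*(o - 3)*(o + 4)*(o - 4)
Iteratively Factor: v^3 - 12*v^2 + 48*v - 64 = (v - 4)*(v^2 - 8*v + 16) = (v - 4)^2*(v - 4)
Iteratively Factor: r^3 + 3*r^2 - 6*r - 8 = (r + 1)*(r^2 + 2*r - 8) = (r - 2)*(r + 1)*(r + 4)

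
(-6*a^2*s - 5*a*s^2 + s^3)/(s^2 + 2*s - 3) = s*(-6*a^2 - 5*a*s + s^2)/(s^2 + 2*s - 3)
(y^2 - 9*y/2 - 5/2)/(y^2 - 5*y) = (y + 1/2)/y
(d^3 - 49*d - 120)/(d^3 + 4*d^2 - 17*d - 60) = (d - 8)/(d - 4)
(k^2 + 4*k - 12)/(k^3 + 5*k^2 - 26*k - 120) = (k - 2)/(k^2 - k - 20)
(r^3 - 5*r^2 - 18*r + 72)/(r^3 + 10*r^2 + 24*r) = (r^2 - 9*r + 18)/(r*(r + 6))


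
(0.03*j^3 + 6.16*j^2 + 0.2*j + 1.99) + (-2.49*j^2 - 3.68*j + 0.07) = 0.03*j^3 + 3.67*j^2 - 3.48*j + 2.06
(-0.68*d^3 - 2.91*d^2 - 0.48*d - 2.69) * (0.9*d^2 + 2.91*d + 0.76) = -0.612*d^5 - 4.5978*d^4 - 9.4169*d^3 - 6.0294*d^2 - 8.1927*d - 2.0444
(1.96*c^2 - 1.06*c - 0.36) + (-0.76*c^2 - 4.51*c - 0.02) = 1.2*c^2 - 5.57*c - 0.38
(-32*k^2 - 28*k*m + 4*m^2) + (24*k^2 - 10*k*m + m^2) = -8*k^2 - 38*k*m + 5*m^2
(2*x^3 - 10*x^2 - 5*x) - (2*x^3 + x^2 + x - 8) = -11*x^2 - 6*x + 8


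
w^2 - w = w*(w - 1)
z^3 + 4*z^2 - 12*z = z*(z - 2)*(z + 6)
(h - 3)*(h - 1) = h^2 - 4*h + 3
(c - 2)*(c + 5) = c^2 + 3*c - 10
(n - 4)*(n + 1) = n^2 - 3*n - 4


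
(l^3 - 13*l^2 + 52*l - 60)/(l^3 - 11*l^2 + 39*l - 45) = (l^2 - 8*l + 12)/(l^2 - 6*l + 9)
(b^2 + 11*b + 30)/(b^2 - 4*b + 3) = (b^2 + 11*b + 30)/(b^2 - 4*b + 3)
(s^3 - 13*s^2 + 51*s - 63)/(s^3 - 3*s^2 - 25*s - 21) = (s^2 - 6*s + 9)/(s^2 + 4*s + 3)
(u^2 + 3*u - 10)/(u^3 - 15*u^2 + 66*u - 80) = (u + 5)/(u^2 - 13*u + 40)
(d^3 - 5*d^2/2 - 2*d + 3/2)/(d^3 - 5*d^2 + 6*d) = (2*d^2 + d - 1)/(2*d*(d - 2))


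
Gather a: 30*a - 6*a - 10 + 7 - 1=24*a - 4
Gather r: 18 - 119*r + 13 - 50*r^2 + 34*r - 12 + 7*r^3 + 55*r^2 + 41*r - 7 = 7*r^3 + 5*r^2 - 44*r + 12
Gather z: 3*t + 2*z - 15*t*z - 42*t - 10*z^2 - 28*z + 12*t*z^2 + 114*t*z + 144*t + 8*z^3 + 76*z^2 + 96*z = 105*t + 8*z^3 + z^2*(12*t + 66) + z*(99*t + 70)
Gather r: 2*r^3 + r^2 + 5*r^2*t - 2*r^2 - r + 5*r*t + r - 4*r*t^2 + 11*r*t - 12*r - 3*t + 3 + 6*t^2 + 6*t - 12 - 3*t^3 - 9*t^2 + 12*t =2*r^3 + r^2*(5*t - 1) + r*(-4*t^2 + 16*t - 12) - 3*t^3 - 3*t^2 + 15*t - 9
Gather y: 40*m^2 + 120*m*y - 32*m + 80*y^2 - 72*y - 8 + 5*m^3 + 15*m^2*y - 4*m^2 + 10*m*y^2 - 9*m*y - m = 5*m^3 + 36*m^2 - 33*m + y^2*(10*m + 80) + y*(15*m^2 + 111*m - 72) - 8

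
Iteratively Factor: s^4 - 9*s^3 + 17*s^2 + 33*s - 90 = (s - 5)*(s^3 - 4*s^2 - 3*s + 18) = (s - 5)*(s + 2)*(s^2 - 6*s + 9) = (s - 5)*(s - 3)*(s + 2)*(s - 3)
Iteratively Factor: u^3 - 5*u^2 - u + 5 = (u + 1)*(u^2 - 6*u + 5) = (u - 1)*(u + 1)*(u - 5)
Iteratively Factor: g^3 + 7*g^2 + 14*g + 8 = (g + 2)*(g^2 + 5*g + 4) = (g + 1)*(g + 2)*(g + 4)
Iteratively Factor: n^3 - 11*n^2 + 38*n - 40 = (n - 4)*(n^2 - 7*n + 10) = (n - 5)*(n - 4)*(n - 2)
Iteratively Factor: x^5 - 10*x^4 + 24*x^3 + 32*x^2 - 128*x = (x - 4)*(x^4 - 6*x^3 + 32*x) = (x - 4)^2*(x^3 - 2*x^2 - 8*x) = (x - 4)^2*(x + 2)*(x^2 - 4*x) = (x - 4)^3*(x + 2)*(x)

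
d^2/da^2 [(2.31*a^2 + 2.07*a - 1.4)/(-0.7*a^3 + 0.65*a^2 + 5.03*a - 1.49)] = (-2.2638*a^6 - 6.0858*a^5 - 34.91796*a^4 + 22.31762*a^3 - 13.54269*a^2 + 6.67383000000001*a + 32.2694)/(0.343*a^9 - 0.9555*a^8 - 6.50685*a^7 + 15.647575*a^6 + 42.688665*a^5 - 78.92592*a^4 - 93.371987*a^3 + 108.765828*a^2 - 33.501309*a + 3.307949)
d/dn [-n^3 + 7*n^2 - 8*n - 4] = -3*n^2 + 14*n - 8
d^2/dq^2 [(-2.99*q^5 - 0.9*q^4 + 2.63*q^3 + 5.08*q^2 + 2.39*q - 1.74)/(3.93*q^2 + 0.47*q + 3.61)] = (-277.081506*q^7 - 116.166084*q^6 - 781.460718*q^5 - 229.99827*q^4 - 822.155238*q^3 - 707.646414*q^2 - 17.083068*q + 172.898982)/(60.698457*q^6 + 21.777309*q^5 + 169.872678*q^4 + 40.112009*q^3 + 156.040806*q^2 + 18.375261*q + 47.045881)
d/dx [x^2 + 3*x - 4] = 2*x + 3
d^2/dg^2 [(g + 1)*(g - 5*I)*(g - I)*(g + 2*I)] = 12*g^2 + g*(6 - 24*I) + 14 - 8*I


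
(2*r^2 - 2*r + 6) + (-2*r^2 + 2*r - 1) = 5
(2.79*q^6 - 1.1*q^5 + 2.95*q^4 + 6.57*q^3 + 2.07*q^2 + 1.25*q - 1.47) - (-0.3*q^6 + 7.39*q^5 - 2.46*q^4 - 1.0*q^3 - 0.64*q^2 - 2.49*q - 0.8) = 3.09*q^6 - 8.49*q^5 + 5.41*q^4 + 7.57*q^3 + 2.71*q^2 + 3.74*q - 0.67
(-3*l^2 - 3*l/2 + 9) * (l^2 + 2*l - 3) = -3*l^4 - 15*l^3/2 + 15*l^2 + 45*l/2 - 27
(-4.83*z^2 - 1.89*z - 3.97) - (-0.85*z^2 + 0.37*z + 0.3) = -3.98*z^2 - 2.26*z - 4.27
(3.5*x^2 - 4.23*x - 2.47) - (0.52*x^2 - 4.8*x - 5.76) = 2.98*x^2 + 0.569999999999999*x + 3.29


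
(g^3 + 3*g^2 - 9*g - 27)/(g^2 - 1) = (g^3 + 3*g^2 - 9*g - 27)/(g^2 - 1)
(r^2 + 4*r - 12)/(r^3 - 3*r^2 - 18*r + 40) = (r + 6)/(r^2 - r - 20)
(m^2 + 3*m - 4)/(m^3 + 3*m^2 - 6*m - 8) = (m - 1)/(m^2 - m - 2)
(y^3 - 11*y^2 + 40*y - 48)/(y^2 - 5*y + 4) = (y^2 - 7*y + 12)/(y - 1)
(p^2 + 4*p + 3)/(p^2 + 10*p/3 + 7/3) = 3*(p + 3)/(3*p + 7)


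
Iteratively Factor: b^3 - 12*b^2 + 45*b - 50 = (b - 2)*(b^2 - 10*b + 25) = (b - 5)*(b - 2)*(b - 5)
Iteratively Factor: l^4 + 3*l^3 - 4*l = (l)*(l^3 + 3*l^2 - 4) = l*(l + 2)*(l^2 + l - 2) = l*(l + 2)^2*(l - 1)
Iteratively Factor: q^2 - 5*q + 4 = (q - 4)*(q - 1)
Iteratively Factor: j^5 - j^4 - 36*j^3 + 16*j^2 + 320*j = (j - 4)*(j^4 + 3*j^3 - 24*j^2 - 80*j) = (j - 5)*(j - 4)*(j^3 + 8*j^2 + 16*j) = (j - 5)*(j - 4)*(j + 4)*(j^2 + 4*j) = (j - 5)*(j - 4)*(j + 4)^2*(j)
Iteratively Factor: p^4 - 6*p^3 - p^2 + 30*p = (p)*(p^3 - 6*p^2 - p + 30) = p*(p - 5)*(p^2 - p - 6) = p*(p - 5)*(p + 2)*(p - 3)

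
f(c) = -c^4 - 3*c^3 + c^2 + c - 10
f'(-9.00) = 2170.00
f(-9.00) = -4312.00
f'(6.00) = -1175.00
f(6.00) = -1912.00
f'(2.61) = -126.21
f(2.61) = -100.32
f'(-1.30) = -8.02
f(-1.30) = -5.88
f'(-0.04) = 0.91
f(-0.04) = -10.04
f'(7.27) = -1997.10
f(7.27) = -3896.03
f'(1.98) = -61.37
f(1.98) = -42.76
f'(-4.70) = 208.08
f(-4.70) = -169.11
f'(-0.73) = -3.70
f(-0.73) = -9.31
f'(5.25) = -815.38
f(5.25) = -1170.99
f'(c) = -4*c^3 - 9*c^2 + 2*c + 1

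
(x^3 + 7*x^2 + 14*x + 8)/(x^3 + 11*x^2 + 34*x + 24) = (x + 2)/(x + 6)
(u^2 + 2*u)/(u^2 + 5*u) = (u + 2)/(u + 5)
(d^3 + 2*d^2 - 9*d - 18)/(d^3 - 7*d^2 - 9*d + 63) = (d + 2)/(d - 7)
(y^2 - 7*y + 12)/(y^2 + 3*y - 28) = (y - 3)/(y + 7)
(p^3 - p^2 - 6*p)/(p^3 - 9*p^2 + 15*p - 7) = p*(p^2 - p - 6)/(p^3 - 9*p^2 + 15*p - 7)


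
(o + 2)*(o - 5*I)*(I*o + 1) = I*o^3 + 6*o^2 + 2*I*o^2 + 12*o - 5*I*o - 10*I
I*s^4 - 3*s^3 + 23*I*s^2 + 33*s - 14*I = (s - 2*I)*(s - I)*(s + 7*I)*(I*s + 1)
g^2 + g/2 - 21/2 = (g - 3)*(g + 7/2)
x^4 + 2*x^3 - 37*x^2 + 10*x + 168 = (x - 4)*(x - 3)*(x + 2)*(x + 7)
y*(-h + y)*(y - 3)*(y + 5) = -h*y^3 - 2*h*y^2 + 15*h*y + y^4 + 2*y^3 - 15*y^2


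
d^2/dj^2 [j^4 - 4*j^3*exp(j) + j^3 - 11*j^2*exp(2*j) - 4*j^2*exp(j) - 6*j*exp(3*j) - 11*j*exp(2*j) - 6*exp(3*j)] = -4*j^3*exp(j) - 44*j^2*exp(2*j) - 28*j^2*exp(j) + 12*j^2 - 54*j*exp(3*j) - 132*j*exp(2*j) - 40*j*exp(j) + 6*j - 90*exp(3*j) - 66*exp(2*j) - 8*exp(j)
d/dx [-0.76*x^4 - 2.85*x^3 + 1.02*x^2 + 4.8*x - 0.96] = -3.04*x^3 - 8.55*x^2 + 2.04*x + 4.8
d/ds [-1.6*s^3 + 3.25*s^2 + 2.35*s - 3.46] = -4.8*s^2 + 6.5*s + 2.35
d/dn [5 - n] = -1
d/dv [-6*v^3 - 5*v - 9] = -18*v^2 - 5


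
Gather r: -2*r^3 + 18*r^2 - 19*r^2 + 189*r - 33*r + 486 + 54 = -2*r^3 - r^2 + 156*r + 540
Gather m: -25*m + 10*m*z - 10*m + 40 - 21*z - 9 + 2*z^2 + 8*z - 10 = m*(10*z - 35) + 2*z^2 - 13*z + 21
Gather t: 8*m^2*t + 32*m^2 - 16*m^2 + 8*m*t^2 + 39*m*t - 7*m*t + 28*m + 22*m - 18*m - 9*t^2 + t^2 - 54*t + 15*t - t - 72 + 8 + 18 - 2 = 16*m^2 + 32*m + t^2*(8*m - 8) + t*(8*m^2 + 32*m - 40) - 48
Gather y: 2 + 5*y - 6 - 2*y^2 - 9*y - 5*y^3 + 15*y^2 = -5*y^3 + 13*y^2 - 4*y - 4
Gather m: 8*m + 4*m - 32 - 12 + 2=12*m - 42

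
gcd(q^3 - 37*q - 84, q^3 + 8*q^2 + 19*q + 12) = q^2 + 7*q + 12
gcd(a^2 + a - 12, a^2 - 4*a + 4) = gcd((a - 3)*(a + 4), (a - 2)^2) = 1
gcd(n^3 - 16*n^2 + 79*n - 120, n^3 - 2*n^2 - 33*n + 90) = n^2 - 8*n + 15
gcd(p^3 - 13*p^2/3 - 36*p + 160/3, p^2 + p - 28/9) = p - 4/3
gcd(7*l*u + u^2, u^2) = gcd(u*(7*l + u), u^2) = u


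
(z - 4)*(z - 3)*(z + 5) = z^3 - 2*z^2 - 23*z + 60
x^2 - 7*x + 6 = (x - 6)*(x - 1)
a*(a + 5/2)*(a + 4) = a^3 + 13*a^2/2 + 10*a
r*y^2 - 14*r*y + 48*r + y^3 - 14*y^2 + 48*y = (r + y)*(y - 8)*(y - 6)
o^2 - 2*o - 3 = (o - 3)*(o + 1)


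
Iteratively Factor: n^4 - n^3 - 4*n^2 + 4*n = (n - 2)*(n^3 + n^2 - 2*n) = n*(n - 2)*(n^2 + n - 2) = n*(n - 2)*(n - 1)*(n + 2)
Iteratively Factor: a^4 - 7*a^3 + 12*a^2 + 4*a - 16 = (a - 2)*(a^3 - 5*a^2 + 2*a + 8) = (a - 4)*(a - 2)*(a^2 - a - 2) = (a - 4)*(a - 2)*(a + 1)*(a - 2)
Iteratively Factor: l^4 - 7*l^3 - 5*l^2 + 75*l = (l)*(l^3 - 7*l^2 - 5*l + 75) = l*(l - 5)*(l^2 - 2*l - 15) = l*(l - 5)*(l + 3)*(l - 5)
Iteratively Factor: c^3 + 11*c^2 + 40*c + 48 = (c + 4)*(c^2 + 7*c + 12) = (c + 4)^2*(c + 3)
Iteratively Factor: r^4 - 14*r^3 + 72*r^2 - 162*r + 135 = (r - 3)*(r^3 - 11*r^2 + 39*r - 45) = (r - 3)^2*(r^2 - 8*r + 15) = (r - 3)^3*(r - 5)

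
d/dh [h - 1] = 1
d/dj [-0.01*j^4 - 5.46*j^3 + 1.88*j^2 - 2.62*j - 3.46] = -0.04*j^3 - 16.38*j^2 + 3.76*j - 2.62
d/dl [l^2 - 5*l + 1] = 2*l - 5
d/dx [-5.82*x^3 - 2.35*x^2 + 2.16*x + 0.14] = -17.46*x^2 - 4.7*x + 2.16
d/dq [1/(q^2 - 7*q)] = (7 - 2*q)/(q^2*(q - 7)^2)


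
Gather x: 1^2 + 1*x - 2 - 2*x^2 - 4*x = -2*x^2 - 3*x - 1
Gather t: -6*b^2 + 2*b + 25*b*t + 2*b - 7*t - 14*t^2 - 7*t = -6*b^2 + 4*b - 14*t^2 + t*(25*b - 14)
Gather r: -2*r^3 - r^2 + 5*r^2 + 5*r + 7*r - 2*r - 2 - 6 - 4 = -2*r^3 + 4*r^2 + 10*r - 12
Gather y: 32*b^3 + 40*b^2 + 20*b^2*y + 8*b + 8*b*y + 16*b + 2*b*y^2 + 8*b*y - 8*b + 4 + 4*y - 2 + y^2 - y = 32*b^3 + 40*b^2 + 16*b + y^2*(2*b + 1) + y*(20*b^2 + 16*b + 3) + 2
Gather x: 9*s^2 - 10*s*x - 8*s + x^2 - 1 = 9*s^2 - 10*s*x - 8*s + x^2 - 1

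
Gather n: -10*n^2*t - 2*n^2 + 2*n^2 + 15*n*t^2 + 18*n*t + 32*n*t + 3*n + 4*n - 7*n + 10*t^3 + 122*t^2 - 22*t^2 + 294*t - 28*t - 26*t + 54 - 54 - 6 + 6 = -10*n^2*t + n*(15*t^2 + 50*t) + 10*t^3 + 100*t^2 + 240*t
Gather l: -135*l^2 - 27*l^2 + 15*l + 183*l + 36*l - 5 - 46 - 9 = -162*l^2 + 234*l - 60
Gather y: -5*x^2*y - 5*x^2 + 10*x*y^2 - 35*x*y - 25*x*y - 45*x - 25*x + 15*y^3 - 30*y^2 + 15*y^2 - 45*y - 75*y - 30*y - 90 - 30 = -5*x^2 - 70*x + 15*y^3 + y^2*(10*x - 15) + y*(-5*x^2 - 60*x - 150) - 120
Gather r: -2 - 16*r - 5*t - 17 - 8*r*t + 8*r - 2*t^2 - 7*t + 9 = r*(-8*t - 8) - 2*t^2 - 12*t - 10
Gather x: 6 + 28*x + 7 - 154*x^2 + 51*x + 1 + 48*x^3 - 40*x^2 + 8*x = 48*x^3 - 194*x^2 + 87*x + 14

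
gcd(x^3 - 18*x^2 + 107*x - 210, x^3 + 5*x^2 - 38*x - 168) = x - 6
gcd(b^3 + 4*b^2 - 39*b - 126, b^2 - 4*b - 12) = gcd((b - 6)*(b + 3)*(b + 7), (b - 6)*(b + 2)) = b - 6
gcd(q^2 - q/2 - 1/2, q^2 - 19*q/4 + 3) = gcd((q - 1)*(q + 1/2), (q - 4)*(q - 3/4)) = 1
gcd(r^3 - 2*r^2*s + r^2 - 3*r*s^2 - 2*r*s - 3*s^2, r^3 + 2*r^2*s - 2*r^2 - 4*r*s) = 1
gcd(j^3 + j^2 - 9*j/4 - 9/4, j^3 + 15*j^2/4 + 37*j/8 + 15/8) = j^2 + 5*j/2 + 3/2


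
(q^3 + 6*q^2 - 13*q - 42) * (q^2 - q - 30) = q^5 + 5*q^4 - 49*q^3 - 209*q^2 + 432*q + 1260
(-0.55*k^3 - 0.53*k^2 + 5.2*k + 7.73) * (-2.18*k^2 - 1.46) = 1.199*k^5 + 1.1554*k^4 - 10.533*k^3 - 16.0776*k^2 - 7.592*k - 11.2858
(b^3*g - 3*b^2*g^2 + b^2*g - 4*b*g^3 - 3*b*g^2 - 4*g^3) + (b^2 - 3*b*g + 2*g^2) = b^3*g - 3*b^2*g^2 + b^2*g + b^2 - 4*b*g^3 - 3*b*g^2 - 3*b*g - 4*g^3 + 2*g^2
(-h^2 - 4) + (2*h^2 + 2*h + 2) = h^2 + 2*h - 2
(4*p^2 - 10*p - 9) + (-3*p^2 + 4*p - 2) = p^2 - 6*p - 11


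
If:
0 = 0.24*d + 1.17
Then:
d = -4.88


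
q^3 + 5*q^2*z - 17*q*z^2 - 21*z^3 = (q - 3*z)*(q + z)*(q + 7*z)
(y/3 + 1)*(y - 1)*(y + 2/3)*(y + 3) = y^4/3 + 17*y^3/9 + 19*y^2/9 - 7*y/3 - 2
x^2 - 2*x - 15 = (x - 5)*(x + 3)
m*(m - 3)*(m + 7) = m^3 + 4*m^2 - 21*m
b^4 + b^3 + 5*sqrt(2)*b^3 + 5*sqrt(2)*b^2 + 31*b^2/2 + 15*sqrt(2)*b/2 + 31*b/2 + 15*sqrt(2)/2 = (b + 1)*(b + sqrt(2))*(b + 3*sqrt(2)/2)*(b + 5*sqrt(2)/2)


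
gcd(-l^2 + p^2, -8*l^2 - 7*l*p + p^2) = l + p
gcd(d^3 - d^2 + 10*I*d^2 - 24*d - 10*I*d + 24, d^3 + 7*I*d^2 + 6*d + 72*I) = d^2 + 10*I*d - 24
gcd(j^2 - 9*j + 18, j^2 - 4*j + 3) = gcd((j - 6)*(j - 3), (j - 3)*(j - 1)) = j - 3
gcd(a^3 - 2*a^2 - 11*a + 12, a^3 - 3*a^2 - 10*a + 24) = a^2 - a - 12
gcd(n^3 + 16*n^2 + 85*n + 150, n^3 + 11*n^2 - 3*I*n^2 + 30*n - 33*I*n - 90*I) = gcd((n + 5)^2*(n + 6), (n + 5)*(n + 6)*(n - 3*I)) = n^2 + 11*n + 30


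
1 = 1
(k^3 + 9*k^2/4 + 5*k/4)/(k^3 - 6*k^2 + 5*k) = (4*k^2 + 9*k + 5)/(4*(k^2 - 6*k + 5))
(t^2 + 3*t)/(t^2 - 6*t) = (t + 3)/(t - 6)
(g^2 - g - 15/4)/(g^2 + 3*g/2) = (g - 5/2)/g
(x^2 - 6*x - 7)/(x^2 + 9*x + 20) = (x^2 - 6*x - 7)/(x^2 + 9*x + 20)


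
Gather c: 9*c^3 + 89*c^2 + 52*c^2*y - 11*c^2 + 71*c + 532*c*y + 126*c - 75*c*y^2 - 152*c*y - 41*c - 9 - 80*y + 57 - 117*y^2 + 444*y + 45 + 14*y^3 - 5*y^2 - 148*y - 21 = 9*c^3 + c^2*(52*y + 78) + c*(-75*y^2 + 380*y + 156) + 14*y^3 - 122*y^2 + 216*y + 72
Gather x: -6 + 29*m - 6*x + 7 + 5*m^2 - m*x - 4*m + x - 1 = 5*m^2 + 25*m + x*(-m - 5)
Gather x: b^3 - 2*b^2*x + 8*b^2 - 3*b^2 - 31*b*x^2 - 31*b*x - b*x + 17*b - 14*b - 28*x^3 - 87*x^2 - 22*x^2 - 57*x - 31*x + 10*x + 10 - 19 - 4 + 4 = b^3 + 5*b^2 + 3*b - 28*x^3 + x^2*(-31*b - 109) + x*(-2*b^2 - 32*b - 78) - 9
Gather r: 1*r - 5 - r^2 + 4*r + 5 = -r^2 + 5*r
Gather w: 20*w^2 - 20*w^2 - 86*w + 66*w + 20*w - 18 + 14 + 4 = 0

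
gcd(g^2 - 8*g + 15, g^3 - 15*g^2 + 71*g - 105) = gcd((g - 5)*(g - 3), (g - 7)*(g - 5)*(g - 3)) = g^2 - 8*g + 15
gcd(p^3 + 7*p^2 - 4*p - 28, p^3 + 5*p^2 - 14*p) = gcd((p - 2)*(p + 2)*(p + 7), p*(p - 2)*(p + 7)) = p^2 + 5*p - 14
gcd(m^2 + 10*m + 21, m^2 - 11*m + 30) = 1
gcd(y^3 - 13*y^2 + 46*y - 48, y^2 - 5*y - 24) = y - 8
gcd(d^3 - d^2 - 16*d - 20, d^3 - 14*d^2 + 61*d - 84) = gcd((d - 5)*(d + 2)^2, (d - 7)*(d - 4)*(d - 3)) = 1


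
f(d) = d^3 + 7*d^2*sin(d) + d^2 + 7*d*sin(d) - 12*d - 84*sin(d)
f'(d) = 7*d^2*cos(d) + 3*d^2 + 14*d*sin(d) + 7*d*cos(d) + 2*d + 7*sin(d) - 84*cos(d) - 12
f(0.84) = -63.28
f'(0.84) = -43.08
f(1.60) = -67.40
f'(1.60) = 29.87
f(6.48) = 286.25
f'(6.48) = 396.40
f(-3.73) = -0.28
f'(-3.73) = 7.76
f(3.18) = 3.76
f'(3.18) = 13.68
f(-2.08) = 79.90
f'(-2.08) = 49.42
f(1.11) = -71.27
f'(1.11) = -15.96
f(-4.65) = 11.62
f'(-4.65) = -16.59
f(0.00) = 0.00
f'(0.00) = -96.00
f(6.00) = 121.32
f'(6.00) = 284.21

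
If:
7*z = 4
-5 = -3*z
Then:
No Solution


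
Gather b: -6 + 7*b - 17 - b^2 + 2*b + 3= -b^2 + 9*b - 20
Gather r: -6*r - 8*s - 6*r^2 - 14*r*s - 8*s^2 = -6*r^2 + r*(-14*s - 6) - 8*s^2 - 8*s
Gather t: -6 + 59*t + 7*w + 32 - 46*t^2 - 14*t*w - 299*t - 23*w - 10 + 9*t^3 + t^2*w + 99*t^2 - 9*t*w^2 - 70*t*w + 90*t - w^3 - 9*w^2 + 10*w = 9*t^3 + t^2*(w + 53) + t*(-9*w^2 - 84*w - 150) - w^3 - 9*w^2 - 6*w + 16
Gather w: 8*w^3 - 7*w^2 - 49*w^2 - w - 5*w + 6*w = 8*w^3 - 56*w^2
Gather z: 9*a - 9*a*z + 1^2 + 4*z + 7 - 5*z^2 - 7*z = 9*a - 5*z^2 + z*(-9*a - 3) + 8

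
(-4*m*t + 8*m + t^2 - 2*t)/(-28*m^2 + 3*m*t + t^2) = (t - 2)/(7*m + t)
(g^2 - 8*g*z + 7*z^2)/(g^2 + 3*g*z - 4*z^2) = (g - 7*z)/(g + 4*z)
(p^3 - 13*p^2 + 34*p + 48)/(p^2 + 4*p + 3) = (p^2 - 14*p + 48)/(p + 3)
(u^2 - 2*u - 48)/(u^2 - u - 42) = (u - 8)/(u - 7)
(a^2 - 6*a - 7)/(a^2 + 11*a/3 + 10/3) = 3*(a^2 - 6*a - 7)/(3*a^2 + 11*a + 10)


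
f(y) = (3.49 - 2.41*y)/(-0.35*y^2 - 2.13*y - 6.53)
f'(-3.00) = 0.76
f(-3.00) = -3.26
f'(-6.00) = -0.54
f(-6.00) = -2.83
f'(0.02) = 0.54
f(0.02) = -0.52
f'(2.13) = 0.15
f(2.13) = 0.13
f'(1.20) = 0.27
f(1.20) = -0.06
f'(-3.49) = 0.39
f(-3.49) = -3.54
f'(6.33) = 0.00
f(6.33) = 0.35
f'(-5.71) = -0.55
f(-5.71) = -2.99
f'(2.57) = 0.12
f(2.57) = 0.19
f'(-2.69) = 0.94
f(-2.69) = -2.99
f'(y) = (3.49 - 2.41*y)*(0.7*y + 2.13)/(-0.35*y^2 - 2.13*y - 6.53)^2 - 2.41/(-0.35*y^2 - 2.13*y - 6.53) = (-0.8435*y^2 + 2.443*y + 23.171)/(0.1225*y^4 + 1.491*y^3 + 9.1079*y^2 + 27.8178*y + 42.6409)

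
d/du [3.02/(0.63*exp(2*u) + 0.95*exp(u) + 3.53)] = (-3.8052*exp(u) - 2.869)*exp(u)/(0.63*exp(2*u) + 0.95*exp(u) + 3.53)^2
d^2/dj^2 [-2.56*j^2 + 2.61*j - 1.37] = -5.12000000000000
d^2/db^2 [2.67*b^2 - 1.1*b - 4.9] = 5.34000000000000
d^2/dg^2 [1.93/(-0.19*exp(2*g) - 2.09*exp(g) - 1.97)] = (-1.93*(0.38*exp(g) + 2.09)*(0.76*exp(g) + 4.18)*exp(g) + (1.4668*exp(g) + 4.0337)*(0.19*exp(2*g) + 2.09*exp(g) + 1.97))*exp(g)/(0.19*exp(2*g) + 2.09*exp(g) + 1.97)^3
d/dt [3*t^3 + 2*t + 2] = 9*t^2 + 2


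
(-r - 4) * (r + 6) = -r^2 - 10*r - 24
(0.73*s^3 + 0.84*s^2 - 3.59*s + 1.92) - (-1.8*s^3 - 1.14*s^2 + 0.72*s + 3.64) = 2.53*s^3 + 1.98*s^2 - 4.31*s - 1.72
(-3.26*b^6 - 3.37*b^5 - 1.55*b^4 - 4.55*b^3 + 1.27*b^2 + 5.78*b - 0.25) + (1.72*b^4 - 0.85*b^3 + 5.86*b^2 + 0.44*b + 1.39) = -3.26*b^6 - 3.37*b^5 + 0.17*b^4 - 5.4*b^3 + 7.13*b^2 + 6.22*b + 1.14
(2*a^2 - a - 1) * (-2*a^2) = -4*a^4 + 2*a^3 + 2*a^2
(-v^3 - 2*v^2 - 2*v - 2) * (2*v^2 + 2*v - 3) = -2*v^5 - 6*v^4 - 5*v^3 - 2*v^2 + 2*v + 6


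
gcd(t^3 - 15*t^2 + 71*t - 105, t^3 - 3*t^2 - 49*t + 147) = t^2 - 10*t + 21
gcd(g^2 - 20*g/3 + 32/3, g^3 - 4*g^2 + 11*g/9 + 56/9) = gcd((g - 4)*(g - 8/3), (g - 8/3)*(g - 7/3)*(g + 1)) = g - 8/3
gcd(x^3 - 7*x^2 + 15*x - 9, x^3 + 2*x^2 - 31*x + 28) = x - 1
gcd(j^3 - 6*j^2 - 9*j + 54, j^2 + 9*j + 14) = 1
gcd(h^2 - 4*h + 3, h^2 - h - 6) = h - 3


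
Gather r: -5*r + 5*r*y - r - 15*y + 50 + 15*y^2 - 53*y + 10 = r*(5*y - 6) + 15*y^2 - 68*y + 60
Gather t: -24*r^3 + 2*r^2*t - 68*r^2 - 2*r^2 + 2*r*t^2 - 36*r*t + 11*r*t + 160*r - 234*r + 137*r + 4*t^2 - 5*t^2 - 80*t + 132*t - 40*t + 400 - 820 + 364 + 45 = -24*r^3 - 70*r^2 + 63*r + t^2*(2*r - 1) + t*(2*r^2 - 25*r + 12) - 11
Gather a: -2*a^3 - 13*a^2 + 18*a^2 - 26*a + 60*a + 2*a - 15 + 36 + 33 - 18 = -2*a^3 + 5*a^2 + 36*a + 36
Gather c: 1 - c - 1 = -c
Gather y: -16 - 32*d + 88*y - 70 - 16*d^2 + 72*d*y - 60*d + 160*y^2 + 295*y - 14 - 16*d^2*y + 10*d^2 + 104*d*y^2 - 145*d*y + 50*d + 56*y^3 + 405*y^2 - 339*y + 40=-6*d^2 - 42*d + 56*y^3 + y^2*(104*d + 565) + y*(-16*d^2 - 73*d + 44) - 60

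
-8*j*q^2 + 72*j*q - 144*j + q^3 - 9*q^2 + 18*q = (-8*j + q)*(q - 6)*(q - 3)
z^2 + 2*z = z*(z + 2)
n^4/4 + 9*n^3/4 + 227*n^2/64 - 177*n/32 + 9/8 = (n/4 + 1)*(n - 3/4)*(n - 1/4)*(n + 6)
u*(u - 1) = u^2 - u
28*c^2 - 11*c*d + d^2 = (-7*c + d)*(-4*c + d)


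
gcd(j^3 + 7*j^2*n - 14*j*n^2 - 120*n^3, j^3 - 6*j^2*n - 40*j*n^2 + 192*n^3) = j^2 + 2*j*n - 24*n^2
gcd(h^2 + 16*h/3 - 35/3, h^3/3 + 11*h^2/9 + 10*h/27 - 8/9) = 1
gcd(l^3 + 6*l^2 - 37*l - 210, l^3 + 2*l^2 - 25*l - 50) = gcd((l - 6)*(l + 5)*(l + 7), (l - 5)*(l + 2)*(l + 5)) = l + 5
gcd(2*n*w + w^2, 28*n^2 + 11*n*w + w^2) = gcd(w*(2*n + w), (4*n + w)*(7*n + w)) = 1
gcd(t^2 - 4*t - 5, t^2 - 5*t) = t - 5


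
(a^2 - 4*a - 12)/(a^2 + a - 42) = (a + 2)/(a + 7)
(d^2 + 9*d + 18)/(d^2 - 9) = (d + 6)/(d - 3)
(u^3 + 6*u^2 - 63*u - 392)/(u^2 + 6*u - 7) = (u^2 - u - 56)/(u - 1)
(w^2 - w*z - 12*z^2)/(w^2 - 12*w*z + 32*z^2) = (-w - 3*z)/(-w + 8*z)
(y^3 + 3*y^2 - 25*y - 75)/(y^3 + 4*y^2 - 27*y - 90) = (y + 5)/(y + 6)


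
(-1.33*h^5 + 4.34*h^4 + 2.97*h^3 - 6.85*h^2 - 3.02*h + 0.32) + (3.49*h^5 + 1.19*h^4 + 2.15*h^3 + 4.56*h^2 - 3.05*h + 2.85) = 2.16*h^5 + 5.53*h^4 + 5.12*h^3 - 2.29*h^2 - 6.07*h + 3.17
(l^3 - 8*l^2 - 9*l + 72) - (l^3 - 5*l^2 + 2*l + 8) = -3*l^2 - 11*l + 64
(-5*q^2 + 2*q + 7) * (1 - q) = 5*q^3 - 7*q^2 - 5*q + 7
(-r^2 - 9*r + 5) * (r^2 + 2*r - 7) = -r^4 - 11*r^3 - 6*r^2 + 73*r - 35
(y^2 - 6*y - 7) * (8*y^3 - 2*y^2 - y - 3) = 8*y^5 - 50*y^4 - 45*y^3 + 17*y^2 + 25*y + 21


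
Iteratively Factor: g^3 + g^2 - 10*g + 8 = (g - 2)*(g^2 + 3*g - 4) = (g - 2)*(g + 4)*(g - 1)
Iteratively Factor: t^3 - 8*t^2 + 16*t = (t - 4)*(t^2 - 4*t) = t*(t - 4)*(t - 4)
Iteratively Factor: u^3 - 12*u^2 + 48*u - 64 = (u - 4)*(u^2 - 8*u + 16) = (u - 4)^2*(u - 4)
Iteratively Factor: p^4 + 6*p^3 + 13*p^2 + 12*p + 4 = (p + 1)*(p^3 + 5*p^2 + 8*p + 4) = (p + 1)^2*(p^2 + 4*p + 4) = (p + 1)^2*(p + 2)*(p + 2)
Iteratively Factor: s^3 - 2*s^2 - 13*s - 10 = (s - 5)*(s^2 + 3*s + 2) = (s - 5)*(s + 2)*(s + 1)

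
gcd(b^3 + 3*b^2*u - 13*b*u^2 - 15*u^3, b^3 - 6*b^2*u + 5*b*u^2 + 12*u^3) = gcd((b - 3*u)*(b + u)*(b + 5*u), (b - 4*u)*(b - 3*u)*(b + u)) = -b^2 + 2*b*u + 3*u^2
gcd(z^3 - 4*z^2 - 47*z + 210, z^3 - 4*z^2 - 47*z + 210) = z^3 - 4*z^2 - 47*z + 210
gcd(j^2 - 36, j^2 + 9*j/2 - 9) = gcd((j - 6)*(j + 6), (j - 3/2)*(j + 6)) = j + 6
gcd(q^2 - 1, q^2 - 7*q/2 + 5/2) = q - 1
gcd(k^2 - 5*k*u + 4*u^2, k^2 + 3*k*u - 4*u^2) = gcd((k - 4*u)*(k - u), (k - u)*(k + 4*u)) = -k + u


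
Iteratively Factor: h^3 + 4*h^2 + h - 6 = (h + 2)*(h^2 + 2*h - 3) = (h + 2)*(h + 3)*(h - 1)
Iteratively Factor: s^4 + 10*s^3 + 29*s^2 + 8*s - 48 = (s + 4)*(s^3 + 6*s^2 + 5*s - 12) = (s + 4)^2*(s^2 + 2*s - 3) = (s - 1)*(s + 4)^2*(s + 3)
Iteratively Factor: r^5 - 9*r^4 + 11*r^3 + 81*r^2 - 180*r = (r - 5)*(r^4 - 4*r^3 - 9*r^2 + 36*r) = r*(r - 5)*(r^3 - 4*r^2 - 9*r + 36) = r*(r - 5)*(r - 4)*(r^2 - 9) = r*(r - 5)*(r - 4)*(r + 3)*(r - 3)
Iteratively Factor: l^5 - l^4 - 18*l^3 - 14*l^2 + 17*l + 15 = (l - 5)*(l^4 + 4*l^3 + 2*l^2 - 4*l - 3) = (l - 5)*(l + 3)*(l^3 + l^2 - l - 1) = (l - 5)*(l + 1)*(l + 3)*(l^2 - 1) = (l - 5)*(l - 1)*(l + 1)*(l + 3)*(l + 1)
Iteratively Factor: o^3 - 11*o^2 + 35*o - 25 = (o - 5)*(o^2 - 6*o + 5) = (o - 5)^2*(o - 1)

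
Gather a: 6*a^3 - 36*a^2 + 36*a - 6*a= 6*a^3 - 36*a^2 + 30*a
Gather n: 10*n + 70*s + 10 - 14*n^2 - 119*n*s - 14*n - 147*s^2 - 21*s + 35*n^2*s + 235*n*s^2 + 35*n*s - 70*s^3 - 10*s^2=n^2*(35*s - 14) + n*(235*s^2 - 84*s - 4) - 70*s^3 - 157*s^2 + 49*s + 10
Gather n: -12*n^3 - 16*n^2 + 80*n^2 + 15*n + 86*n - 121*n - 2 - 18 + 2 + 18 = -12*n^3 + 64*n^2 - 20*n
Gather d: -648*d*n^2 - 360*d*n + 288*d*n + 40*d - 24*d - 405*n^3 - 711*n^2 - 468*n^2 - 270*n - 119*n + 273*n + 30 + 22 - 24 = d*(-648*n^2 - 72*n + 16) - 405*n^3 - 1179*n^2 - 116*n + 28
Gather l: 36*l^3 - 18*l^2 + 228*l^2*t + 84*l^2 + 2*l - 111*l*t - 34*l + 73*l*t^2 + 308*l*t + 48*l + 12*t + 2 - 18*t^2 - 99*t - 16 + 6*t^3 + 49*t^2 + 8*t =36*l^3 + l^2*(228*t + 66) + l*(73*t^2 + 197*t + 16) + 6*t^3 + 31*t^2 - 79*t - 14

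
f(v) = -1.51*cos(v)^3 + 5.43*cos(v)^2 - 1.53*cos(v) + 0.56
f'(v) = 4.53*sin(v)*cos(v)^2 - 10.86*sin(v)*cos(v) + 1.53*sin(v)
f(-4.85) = 0.45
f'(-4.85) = 0.12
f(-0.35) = 2.66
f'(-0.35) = 1.60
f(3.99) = 4.38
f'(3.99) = -8.02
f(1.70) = 0.85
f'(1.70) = 2.98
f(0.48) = 2.42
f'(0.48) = -2.10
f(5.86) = 2.53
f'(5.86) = 1.89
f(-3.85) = 5.51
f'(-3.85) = 8.06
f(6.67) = 2.60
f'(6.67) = -1.75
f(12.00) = 2.23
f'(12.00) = 2.37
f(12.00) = 2.23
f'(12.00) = 2.37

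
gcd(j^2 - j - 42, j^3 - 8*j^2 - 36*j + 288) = j + 6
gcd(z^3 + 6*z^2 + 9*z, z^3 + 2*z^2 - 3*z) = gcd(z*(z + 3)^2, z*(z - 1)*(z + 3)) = z^2 + 3*z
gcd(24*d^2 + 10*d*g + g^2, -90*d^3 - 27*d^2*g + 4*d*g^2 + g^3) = 6*d + g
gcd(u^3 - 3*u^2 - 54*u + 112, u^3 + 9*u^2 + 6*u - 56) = u^2 + 5*u - 14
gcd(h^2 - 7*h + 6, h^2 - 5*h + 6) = 1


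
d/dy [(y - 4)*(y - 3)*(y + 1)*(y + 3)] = 4*y^3 - 9*y^2 - 26*y + 27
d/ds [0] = 0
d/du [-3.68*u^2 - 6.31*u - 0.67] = -7.36*u - 6.31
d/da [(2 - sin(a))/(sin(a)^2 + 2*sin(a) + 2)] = (sin(a)^2 - 4*sin(a) - 6)*cos(a)/(sin(a)^2 + 2*sin(a) + 2)^2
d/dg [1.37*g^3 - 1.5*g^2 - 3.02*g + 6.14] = 4.11*g^2 - 3.0*g - 3.02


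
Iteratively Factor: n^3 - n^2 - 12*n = (n)*(n^2 - n - 12) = n*(n - 4)*(n + 3)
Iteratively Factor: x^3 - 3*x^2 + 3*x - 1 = (x - 1)*(x^2 - 2*x + 1) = (x - 1)^2*(x - 1)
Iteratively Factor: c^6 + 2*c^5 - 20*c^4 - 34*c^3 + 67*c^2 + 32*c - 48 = (c - 4)*(c^5 + 6*c^4 + 4*c^3 - 18*c^2 - 5*c + 12) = (c - 4)*(c + 4)*(c^4 + 2*c^3 - 4*c^2 - 2*c + 3) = (c - 4)*(c + 1)*(c + 4)*(c^3 + c^2 - 5*c + 3) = (c - 4)*(c - 1)*(c + 1)*(c + 4)*(c^2 + 2*c - 3) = (c - 4)*(c - 1)^2*(c + 1)*(c + 4)*(c + 3)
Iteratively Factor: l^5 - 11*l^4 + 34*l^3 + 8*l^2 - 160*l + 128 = (l - 4)*(l^4 - 7*l^3 + 6*l^2 + 32*l - 32) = (l - 4)^2*(l^3 - 3*l^2 - 6*l + 8) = (l - 4)^2*(l + 2)*(l^2 - 5*l + 4) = (l - 4)^3*(l + 2)*(l - 1)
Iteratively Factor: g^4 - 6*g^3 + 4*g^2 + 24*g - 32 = (g - 2)*(g^3 - 4*g^2 - 4*g + 16) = (g - 2)*(g + 2)*(g^2 - 6*g + 8) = (g - 2)^2*(g + 2)*(g - 4)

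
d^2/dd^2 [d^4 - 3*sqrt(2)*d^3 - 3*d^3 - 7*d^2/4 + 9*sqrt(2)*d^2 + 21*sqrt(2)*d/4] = 12*d^2 - 18*sqrt(2)*d - 18*d - 7/2 + 18*sqrt(2)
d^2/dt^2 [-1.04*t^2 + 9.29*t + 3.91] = -2.08000000000000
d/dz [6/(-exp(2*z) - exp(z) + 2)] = (12*exp(z) + 6)*exp(z)/(exp(2*z) + exp(z) - 2)^2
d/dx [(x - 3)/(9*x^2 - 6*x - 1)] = (-9*x^2 + 54*x - 19)/(81*x^4 - 108*x^3 + 18*x^2 + 12*x + 1)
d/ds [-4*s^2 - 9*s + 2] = -8*s - 9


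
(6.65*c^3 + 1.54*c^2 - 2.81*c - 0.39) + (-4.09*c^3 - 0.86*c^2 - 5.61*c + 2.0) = 2.56*c^3 + 0.68*c^2 - 8.42*c + 1.61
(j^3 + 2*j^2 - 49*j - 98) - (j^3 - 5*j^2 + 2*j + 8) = 7*j^2 - 51*j - 106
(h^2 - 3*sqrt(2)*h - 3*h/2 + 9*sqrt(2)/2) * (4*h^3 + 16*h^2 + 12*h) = 4*h^5 - 12*sqrt(2)*h^4 + 10*h^4 - 30*sqrt(2)*h^3 - 12*h^3 - 18*h^2 + 36*sqrt(2)*h^2 + 54*sqrt(2)*h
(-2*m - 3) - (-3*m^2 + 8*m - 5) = 3*m^2 - 10*m + 2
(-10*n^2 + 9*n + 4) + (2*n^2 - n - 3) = -8*n^2 + 8*n + 1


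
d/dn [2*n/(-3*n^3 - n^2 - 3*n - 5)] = 2*(6*n^3 + n^2 - 5)/(9*n^6 + 6*n^5 + 19*n^4 + 36*n^3 + 19*n^2 + 30*n + 25)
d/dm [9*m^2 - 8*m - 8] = 18*m - 8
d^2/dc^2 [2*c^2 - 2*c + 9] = 4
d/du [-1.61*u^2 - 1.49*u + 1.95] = -3.22*u - 1.49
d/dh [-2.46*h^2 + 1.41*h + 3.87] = 1.41 - 4.92*h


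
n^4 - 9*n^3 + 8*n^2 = n^2*(n - 8)*(n - 1)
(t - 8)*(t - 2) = t^2 - 10*t + 16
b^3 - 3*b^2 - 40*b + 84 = (b - 7)*(b - 2)*(b + 6)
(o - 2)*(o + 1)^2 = o^3 - 3*o - 2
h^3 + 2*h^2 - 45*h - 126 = (h - 7)*(h + 3)*(h + 6)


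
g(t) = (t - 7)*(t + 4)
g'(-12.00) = -27.00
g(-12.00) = 152.00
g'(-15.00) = -33.00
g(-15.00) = 242.00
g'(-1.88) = -6.76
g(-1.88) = -18.83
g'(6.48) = 9.96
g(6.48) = -5.45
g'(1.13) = -0.74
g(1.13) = -30.11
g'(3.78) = 4.56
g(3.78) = -25.05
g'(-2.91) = -8.82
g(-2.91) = -10.80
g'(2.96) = 2.92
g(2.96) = -28.12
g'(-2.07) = -7.14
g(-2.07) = -17.51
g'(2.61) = 2.22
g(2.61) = -29.02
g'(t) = 2*t - 3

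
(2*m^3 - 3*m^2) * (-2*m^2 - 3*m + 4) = -4*m^5 + 17*m^3 - 12*m^2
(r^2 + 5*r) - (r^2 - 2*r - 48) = 7*r + 48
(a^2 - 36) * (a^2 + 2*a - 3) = a^4 + 2*a^3 - 39*a^2 - 72*a + 108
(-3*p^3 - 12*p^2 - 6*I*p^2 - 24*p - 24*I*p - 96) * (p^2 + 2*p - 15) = -3*p^5 - 18*p^4 - 6*I*p^4 - 3*p^3 - 36*I*p^3 + 36*p^2 + 42*I*p^2 + 168*p + 360*I*p + 1440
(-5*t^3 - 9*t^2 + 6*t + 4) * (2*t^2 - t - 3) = -10*t^5 - 13*t^4 + 36*t^3 + 29*t^2 - 22*t - 12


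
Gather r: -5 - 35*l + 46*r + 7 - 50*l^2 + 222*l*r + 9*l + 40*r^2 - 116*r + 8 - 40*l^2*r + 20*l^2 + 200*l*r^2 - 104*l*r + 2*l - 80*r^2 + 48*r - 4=-30*l^2 - 24*l + r^2*(200*l - 40) + r*(-40*l^2 + 118*l - 22) + 6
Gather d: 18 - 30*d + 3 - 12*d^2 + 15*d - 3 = -12*d^2 - 15*d + 18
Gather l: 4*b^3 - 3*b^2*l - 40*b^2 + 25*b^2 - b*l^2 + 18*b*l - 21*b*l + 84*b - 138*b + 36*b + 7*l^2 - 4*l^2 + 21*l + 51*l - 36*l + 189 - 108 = 4*b^3 - 15*b^2 - 18*b + l^2*(3 - b) + l*(-3*b^2 - 3*b + 36) + 81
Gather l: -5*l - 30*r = -5*l - 30*r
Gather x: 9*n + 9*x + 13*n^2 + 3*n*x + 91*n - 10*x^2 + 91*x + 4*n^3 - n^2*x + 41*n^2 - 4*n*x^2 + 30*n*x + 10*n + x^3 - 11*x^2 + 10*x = 4*n^3 + 54*n^2 + 110*n + x^3 + x^2*(-4*n - 21) + x*(-n^2 + 33*n + 110)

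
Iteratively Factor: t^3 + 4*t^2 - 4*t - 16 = (t + 2)*(t^2 + 2*t - 8) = (t + 2)*(t + 4)*(t - 2)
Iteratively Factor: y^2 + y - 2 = (y - 1)*(y + 2)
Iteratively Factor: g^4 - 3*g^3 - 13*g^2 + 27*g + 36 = (g + 1)*(g^3 - 4*g^2 - 9*g + 36) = (g - 3)*(g + 1)*(g^2 - g - 12) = (g - 3)*(g + 1)*(g + 3)*(g - 4)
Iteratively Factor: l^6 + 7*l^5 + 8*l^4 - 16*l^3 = (l)*(l^5 + 7*l^4 + 8*l^3 - 16*l^2) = l*(l - 1)*(l^4 + 8*l^3 + 16*l^2) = l^2*(l - 1)*(l^3 + 8*l^2 + 16*l) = l^2*(l - 1)*(l + 4)*(l^2 + 4*l) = l^2*(l - 1)*(l + 4)^2*(l)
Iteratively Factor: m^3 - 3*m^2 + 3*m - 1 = (m - 1)*(m^2 - 2*m + 1) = (m - 1)^2*(m - 1)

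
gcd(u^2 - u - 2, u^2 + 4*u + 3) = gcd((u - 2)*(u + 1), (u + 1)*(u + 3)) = u + 1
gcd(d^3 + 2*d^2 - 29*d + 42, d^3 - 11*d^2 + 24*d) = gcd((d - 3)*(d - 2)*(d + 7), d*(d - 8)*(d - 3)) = d - 3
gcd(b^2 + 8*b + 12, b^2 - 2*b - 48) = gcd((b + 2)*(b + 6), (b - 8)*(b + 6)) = b + 6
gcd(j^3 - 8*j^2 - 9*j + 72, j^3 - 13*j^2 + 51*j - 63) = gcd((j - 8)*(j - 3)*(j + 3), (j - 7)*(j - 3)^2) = j - 3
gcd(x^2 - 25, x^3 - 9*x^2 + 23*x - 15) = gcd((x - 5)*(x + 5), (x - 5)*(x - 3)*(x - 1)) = x - 5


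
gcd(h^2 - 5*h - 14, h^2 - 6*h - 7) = h - 7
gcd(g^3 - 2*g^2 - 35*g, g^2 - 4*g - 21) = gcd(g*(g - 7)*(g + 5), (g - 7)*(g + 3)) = g - 7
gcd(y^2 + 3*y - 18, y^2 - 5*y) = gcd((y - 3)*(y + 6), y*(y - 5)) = 1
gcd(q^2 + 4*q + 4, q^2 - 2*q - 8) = q + 2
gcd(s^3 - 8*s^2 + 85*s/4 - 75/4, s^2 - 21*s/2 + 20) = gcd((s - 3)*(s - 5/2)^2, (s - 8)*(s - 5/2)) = s - 5/2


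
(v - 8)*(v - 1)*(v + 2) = v^3 - 7*v^2 - 10*v + 16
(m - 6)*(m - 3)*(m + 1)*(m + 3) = m^4 - 5*m^3 - 15*m^2 + 45*m + 54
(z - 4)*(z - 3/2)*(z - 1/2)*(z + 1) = z^4 - 5*z^3 + 11*z^2/4 + 23*z/4 - 3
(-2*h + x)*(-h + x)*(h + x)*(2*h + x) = 4*h^4 - 5*h^2*x^2 + x^4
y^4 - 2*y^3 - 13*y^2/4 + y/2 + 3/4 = (y - 3)*(y - 1/2)*(y + 1/2)*(y + 1)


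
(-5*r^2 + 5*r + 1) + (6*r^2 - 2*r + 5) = r^2 + 3*r + 6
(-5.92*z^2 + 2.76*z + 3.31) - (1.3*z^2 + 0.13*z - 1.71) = -7.22*z^2 + 2.63*z + 5.02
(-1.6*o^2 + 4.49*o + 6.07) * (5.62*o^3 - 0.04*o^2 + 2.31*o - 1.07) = -8.992*o^5 + 25.2978*o^4 + 30.2378*o^3 + 11.8411*o^2 + 9.2174*o - 6.4949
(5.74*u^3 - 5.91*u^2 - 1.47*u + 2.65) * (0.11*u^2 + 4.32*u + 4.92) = 0.6314*u^5 + 24.1467*u^4 + 2.5479*u^3 - 35.1361*u^2 + 4.2156*u + 13.038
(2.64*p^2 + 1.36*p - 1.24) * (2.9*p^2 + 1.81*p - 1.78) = 7.656*p^4 + 8.7224*p^3 - 5.8336*p^2 - 4.6652*p + 2.2072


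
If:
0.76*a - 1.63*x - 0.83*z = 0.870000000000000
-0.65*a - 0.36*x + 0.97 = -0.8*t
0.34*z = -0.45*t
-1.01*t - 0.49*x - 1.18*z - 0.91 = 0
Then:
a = 11.50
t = 14.78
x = 14.79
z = -19.57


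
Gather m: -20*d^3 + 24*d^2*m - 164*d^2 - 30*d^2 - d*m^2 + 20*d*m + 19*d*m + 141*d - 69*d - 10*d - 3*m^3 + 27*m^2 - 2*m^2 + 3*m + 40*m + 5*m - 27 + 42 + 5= -20*d^3 - 194*d^2 + 62*d - 3*m^3 + m^2*(25 - d) + m*(24*d^2 + 39*d + 48) + 20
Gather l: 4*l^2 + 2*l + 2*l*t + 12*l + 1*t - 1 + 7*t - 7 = 4*l^2 + l*(2*t + 14) + 8*t - 8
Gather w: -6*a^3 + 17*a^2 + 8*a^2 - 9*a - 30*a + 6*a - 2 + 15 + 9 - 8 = -6*a^3 + 25*a^2 - 33*a + 14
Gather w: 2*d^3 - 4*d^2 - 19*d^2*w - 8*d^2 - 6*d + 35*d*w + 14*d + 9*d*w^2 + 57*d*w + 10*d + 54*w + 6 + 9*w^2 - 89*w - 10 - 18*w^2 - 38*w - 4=2*d^3 - 12*d^2 + 18*d + w^2*(9*d - 9) + w*(-19*d^2 + 92*d - 73) - 8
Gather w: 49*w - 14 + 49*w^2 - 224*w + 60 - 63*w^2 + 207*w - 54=-14*w^2 + 32*w - 8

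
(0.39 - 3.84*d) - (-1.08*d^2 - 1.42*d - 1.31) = 1.08*d^2 - 2.42*d + 1.7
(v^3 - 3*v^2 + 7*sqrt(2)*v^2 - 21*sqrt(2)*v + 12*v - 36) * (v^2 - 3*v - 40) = v^5 - 6*v^4 + 7*sqrt(2)*v^4 - 42*sqrt(2)*v^3 - 19*v^3 - 217*sqrt(2)*v^2 + 48*v^2 - 372*v + 840*sqrt(2)*v + 1440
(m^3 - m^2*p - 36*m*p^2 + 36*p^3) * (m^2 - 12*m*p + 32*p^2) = m^5 - 13*m^4*p + 8*m^3*p^2 + 436*m^2*p^3 - 1584*m*p^4 + 1152*p^5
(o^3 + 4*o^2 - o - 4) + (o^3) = 2*o^3 + 4*o^2 - o - 4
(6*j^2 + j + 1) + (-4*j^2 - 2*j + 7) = 2*j^2 - j + 8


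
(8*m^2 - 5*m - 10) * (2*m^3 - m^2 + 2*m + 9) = 16*m^5 - 18*m^4 + m^3 + 72*m^2 - 65*m - 90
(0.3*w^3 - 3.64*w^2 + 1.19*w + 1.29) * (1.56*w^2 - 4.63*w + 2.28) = 0.468*w^5 - 7.0674*w^4 + 19.3936*w^3 - 11.7965*w^2 - 3.2595*w + 2.9412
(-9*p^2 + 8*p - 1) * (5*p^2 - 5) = -45*p^4 + 40*p^3 + 40*p^2 - 40*p + 5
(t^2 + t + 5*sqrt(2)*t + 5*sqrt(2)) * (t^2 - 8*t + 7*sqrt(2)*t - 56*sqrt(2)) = t^4 - 7*t^3 + 12*sqrt(2)*t^3 - 84*sqrt(2)*t^2 + 62*t^2 - 490*t - 96*sqrt(2)*t - 560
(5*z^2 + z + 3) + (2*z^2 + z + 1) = 7*z^2 + 2*z + 4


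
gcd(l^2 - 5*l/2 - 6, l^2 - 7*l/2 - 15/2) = l + 3/2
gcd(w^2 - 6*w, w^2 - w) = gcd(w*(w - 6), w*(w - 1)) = w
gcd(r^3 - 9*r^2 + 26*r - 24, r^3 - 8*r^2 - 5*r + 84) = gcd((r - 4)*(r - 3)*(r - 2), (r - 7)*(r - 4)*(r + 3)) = r - 4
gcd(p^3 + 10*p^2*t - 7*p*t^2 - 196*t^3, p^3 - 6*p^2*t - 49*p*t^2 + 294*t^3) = p + 7*t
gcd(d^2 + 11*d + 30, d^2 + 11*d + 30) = d^2 + 11*d + 30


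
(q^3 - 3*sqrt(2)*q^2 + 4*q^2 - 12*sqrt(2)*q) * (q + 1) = q^4 - 3*sqrt(2)*q^3 + 5*q^3 - 15*sqrt(2)*q^2 + 4*q^2 - 12*sqrt(2)*q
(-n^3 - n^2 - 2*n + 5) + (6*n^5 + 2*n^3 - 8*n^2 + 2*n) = 6*n^5 + n^3 - 9*n^2 + 5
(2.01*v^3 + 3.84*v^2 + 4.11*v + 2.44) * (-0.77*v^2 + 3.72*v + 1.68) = -1.5477*v^5 + 4.5204*v^4 + 14.4969*v^3 + 19.8616*v^2 + 15.9816*v + 4.0992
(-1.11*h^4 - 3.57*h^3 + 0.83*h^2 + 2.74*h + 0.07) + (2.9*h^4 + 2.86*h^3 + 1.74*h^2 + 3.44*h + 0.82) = 1.79*h^4 - 0.71*h^3 + 2.57*h^2 + 6.18*h + 0.89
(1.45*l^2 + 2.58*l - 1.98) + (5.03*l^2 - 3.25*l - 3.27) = 6.48*l^2 - 0.67*l - 5.25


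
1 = 1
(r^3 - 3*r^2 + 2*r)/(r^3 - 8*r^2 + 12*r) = (r - 1)/(r - 6)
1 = 1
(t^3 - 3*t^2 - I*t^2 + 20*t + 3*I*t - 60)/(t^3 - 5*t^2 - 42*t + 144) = (t^2 - I*t + 20)/(t^2 - 2*t - 48)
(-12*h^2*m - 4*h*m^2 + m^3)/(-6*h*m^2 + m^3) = (2*h + m)/m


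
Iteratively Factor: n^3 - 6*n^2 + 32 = (n - 4)*(n^2 - 2*n - 8) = (n - 4)*(n + 2)*(n - 4)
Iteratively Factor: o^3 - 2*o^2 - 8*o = (o)*(o^2 - 2*o - 8) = o*(o + 2)*(o - 4)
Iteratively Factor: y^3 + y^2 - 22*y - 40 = (y + 2)*(y^2 - y - 20) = (y + 2)*(y + 4)*(y - 5)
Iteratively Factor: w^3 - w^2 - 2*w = (w)*(w^2 - w - 2) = w*(w - 2)*(w + 1)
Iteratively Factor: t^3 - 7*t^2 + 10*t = (t - 5)*(t^2 - 2*t) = (t - 5)*(t - 2)*(t)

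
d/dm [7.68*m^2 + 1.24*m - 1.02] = 15.36*m + 1.24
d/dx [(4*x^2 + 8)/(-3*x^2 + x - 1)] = 4*(x^2 + 10*x - 2)/(9*x^4 - 6*x^3 + 7*x^2 - 2*x + 1)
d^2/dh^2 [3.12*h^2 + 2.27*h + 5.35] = 6.24000000000000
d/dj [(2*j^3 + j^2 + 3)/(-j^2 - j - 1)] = (-2*j^4 - 4*j^3 - 7*j^2 + 4*j + 3)/(j^4 + 2*j^3 + 3*j^2 + 2*j + 1)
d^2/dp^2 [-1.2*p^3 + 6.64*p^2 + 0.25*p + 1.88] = 13.28 - 7.2*p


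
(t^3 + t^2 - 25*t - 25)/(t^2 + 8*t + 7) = (t^2 - 25)/(t + 7)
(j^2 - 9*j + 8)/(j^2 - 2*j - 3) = (-j^2 + 9*j - 8)/(-j^2 + 2*j + 3)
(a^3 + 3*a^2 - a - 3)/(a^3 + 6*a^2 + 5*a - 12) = (a + 1)/(a + 4)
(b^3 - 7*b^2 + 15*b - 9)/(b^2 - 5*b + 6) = (b^2 - 4*b + 3)/(b - 2)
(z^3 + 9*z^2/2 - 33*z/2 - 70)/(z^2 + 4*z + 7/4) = 2*(z^2 + z - 20)/(2*z + 1)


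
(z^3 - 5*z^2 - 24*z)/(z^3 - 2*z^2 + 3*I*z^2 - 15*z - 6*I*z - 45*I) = z*(z - 8)/(z^2 + z*(-5 + 3*I) - 15*I)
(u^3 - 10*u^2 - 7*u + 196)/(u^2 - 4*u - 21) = (u^2 - 3*u - 28)/(u + 3)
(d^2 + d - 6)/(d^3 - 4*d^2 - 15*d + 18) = (d - 2)/(d^2 - 7*d + 6)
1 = 1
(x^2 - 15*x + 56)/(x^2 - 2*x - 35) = (x - 8)/(x + 5)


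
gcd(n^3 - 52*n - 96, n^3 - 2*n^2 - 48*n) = n^2 - 2*n - 48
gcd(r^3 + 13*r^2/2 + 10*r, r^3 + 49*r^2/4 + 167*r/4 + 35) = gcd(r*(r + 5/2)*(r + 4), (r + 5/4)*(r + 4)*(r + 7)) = r + 4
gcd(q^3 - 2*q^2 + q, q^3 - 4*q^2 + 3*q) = q^2 - q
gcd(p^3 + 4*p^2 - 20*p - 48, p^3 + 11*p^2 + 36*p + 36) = p^2 + 8*p + 12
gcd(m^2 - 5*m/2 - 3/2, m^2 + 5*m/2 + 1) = m + 1/2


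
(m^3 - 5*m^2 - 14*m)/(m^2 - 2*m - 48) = m*(-m^2 + 5*m + 14)/(-m^2 + 2*m + 48)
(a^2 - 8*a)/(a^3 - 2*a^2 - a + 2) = a*(a - 8)/(a^3 - 2*a^2 - a + 2)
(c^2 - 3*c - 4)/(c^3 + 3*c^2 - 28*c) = (c + 1)/(c*(c + 7))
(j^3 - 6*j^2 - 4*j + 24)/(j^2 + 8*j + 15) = (j^3 - 6*j^2 - 4*j + 24)/(j^2 + 8*j + 15)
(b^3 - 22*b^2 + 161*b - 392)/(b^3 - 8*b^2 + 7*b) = (b^2 - 15*b + 56)/(b*(b - 1))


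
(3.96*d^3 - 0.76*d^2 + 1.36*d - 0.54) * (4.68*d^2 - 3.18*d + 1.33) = 18.5328*d^5 - 16.1496*d^4 + 14.0484*d^3 - 7.8628*d^2 + 3.526*d - 0.7182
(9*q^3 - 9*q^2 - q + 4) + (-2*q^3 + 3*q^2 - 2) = 7*q^3 - 6*q^2 - q + 2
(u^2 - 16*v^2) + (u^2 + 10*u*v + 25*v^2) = 2*u^2 + 10*u*v + 9*v^2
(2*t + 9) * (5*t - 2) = 10*t^2 + 41*t - 18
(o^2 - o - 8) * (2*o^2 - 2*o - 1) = 2*o^4 - 4*o^3 - 15*o^2 + 17*o + 8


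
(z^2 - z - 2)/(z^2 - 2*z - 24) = (-z^2 + z + 2)/(-z^2 + 2*z + 24)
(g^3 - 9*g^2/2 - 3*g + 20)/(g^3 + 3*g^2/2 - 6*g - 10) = (g - 4)/(g + 2)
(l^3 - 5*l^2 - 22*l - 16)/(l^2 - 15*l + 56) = (l^2 + 3*l + 2)/(l - 7)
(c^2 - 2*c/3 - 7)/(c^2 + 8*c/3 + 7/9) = 3*(c - 3)/(3*c + 1)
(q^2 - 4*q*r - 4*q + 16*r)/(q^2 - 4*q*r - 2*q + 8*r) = (q - 4)/(q - 2)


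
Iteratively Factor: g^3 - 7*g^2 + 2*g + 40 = (g + 2)*(g^2 - 9*g + 20) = (g - 5)*(g + 2)*(g - 4)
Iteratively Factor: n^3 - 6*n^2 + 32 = (n + 2)*(n^2 - 8*n + 16) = (n - 4)*(n + 2)*(n - 4)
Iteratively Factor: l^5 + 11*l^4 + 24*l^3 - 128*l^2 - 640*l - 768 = (l + 4)*(l^4 + 7*l^3 - 4*l^2 - 112*l - 192) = (l + 3)*(l + 4)*(l^3 + 4*l^2 - 16*l - 64) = (l - 4)*(l + 3)*(l + 4)*(l^2 + 8*l + 16) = (l - 4)*(l + 3)*(l + 4)^2*(l + 4)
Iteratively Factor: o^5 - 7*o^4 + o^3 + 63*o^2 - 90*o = (o + 3)*(o^4 - 10*o^3 + 31*o^2 - 30*o) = (o - 2)*(o + 3)*(o^3 - 8*o^2 + 15*o) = (o - 3)*(o - 2)*(o + 3)*(o^2 - 5*o) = (o - 5)*(o - 3)*(o - 2)*(o + 3)*(o)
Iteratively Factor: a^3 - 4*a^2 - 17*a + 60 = (a - 3)*(a^2 - a - 20) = (a - 3)*(a + 4)*(a - 5)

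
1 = 1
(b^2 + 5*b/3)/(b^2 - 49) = b*(3*b + 5)/(3*(b^2 - 49))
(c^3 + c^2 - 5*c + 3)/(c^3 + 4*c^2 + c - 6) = (c - 1)/(c + 2)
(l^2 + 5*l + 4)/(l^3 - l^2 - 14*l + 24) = (l + 1)/(l^2 - 5*l + 6)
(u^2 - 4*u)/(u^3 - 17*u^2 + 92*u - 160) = u/(u^2 - 13*u + 40)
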